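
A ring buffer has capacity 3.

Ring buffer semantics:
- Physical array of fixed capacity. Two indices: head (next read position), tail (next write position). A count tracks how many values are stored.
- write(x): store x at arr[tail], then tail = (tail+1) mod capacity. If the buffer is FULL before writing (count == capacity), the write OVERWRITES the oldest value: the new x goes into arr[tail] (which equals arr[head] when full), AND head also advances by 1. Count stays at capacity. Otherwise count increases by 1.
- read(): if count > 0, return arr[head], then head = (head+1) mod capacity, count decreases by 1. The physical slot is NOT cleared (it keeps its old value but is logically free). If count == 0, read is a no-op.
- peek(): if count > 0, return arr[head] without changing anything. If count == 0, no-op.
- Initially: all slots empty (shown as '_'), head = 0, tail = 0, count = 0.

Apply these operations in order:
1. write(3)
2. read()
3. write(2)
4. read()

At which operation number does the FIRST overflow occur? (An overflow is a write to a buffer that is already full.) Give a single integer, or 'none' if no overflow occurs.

Answer: none

Derivation:
After op 1 (write(3)): arr=[3 _ _] head=0 tail=1 count=1
After op 2 (read()): arr=[3 _ _] head=1 tail=1 count=0
After op 3 (write(2)): arr=[3 2 _] head=1 tail=2 count=1
After op 4 (read()): arr=[3 2 _] head=2 tail=2 count=0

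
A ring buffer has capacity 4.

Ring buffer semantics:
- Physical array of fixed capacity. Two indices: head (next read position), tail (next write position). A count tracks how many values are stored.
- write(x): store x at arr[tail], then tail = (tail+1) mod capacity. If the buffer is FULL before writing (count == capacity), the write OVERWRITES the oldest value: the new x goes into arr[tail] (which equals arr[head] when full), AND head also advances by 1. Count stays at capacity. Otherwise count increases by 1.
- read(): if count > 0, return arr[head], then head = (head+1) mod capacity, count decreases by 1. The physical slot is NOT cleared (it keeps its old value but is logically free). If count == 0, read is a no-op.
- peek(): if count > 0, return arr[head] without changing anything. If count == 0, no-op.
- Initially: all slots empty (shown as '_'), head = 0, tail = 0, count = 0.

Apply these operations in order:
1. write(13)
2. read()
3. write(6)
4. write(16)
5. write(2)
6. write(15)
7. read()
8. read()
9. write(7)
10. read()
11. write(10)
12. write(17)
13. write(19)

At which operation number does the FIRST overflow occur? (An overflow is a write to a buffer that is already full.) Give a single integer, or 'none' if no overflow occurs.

Answer: 13

Derivation:
After op 1 (write(13)): arr=[13 _ _ _] head=0 tail=1 count=1
After op 2 (read()): arr=[13 _ _ _] head=1 tail=1 count=0
After op 3 (write(6)): arr=[13 6 _ _] head=1 tail=2 count=1
After op 4 (write(16)): arr=[13 6 16 _] head=1 tail=3 count=2
After op 5 (write(2)): arr=[13 6 16 2] head=1 tail=0 count=3
After op 6 (write(15)): arr=[15 6 16 2] head=1 tail=1 count=4
After op 7 (read()): arr=[15 6 16 2] head=2 tail=1 count=3
After op 8 (read()): arr=[15 6 16 2] head=3 tail=1 count=2
After op 9 (write(7)): arr=[15 7 16 2] head=3 tail=2 count=3
After op 10 (read()): arr=[15 7 16 2] head=0 tail=2 count=2
After op 11 (write(10)): arr=[15 7 10 2] head=0 tail=3 count=3
After op 12 (write(17)): arr=[15 7 10 17] head=0 tail=0 count=4
After op 13 (write(19)): arr=[19 7 10 17] head=1 tail=1 count=4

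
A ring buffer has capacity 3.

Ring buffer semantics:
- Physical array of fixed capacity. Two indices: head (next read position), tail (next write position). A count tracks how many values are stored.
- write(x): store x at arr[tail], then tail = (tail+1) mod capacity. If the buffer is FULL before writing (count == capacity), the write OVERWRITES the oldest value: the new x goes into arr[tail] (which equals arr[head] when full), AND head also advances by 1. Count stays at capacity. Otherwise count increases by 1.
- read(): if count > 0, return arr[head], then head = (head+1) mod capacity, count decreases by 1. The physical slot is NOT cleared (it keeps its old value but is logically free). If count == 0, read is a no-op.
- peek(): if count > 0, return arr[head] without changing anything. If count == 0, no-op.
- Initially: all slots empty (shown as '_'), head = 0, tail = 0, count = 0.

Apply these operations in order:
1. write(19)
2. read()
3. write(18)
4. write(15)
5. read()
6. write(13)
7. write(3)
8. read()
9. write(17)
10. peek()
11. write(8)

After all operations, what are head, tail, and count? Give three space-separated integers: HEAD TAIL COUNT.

Answer: 1 1 3

Derivation:
After op 1 (write(19)): arr=[19 _ _] head=0 tail=1 count=1
After op 2 (read()): arr=[19 _ _] head=1 tail=1 count=0
After op 3 (write(18)): arr=[19 18 _] head=1 tail=2 count=1
After op 4 (write(15)): arr=[19 18 15] head=1 tail=0 count=2
After op 5 (read()): arr=[19 18 15] head=2 tail=0 count=1
After op 6 (write(13)): arr=[13 18 15] head=2 tail=1 count=2
After op 7 (write(3)): arr=[13 3 15] head=2 tail=2 count=3
After op 8 (read()): arr=[13 3 15] head=0 tail=2 count=2
After op 9 (write(17)): arr=[13 3 17] head=0 tail=0 count=3
After op 10 (peek()): arr=[13 3 17] head=0 tail=0 count=3
After op 11 (write(8)): arr=[8 3 17] head=1 tail=1 count=3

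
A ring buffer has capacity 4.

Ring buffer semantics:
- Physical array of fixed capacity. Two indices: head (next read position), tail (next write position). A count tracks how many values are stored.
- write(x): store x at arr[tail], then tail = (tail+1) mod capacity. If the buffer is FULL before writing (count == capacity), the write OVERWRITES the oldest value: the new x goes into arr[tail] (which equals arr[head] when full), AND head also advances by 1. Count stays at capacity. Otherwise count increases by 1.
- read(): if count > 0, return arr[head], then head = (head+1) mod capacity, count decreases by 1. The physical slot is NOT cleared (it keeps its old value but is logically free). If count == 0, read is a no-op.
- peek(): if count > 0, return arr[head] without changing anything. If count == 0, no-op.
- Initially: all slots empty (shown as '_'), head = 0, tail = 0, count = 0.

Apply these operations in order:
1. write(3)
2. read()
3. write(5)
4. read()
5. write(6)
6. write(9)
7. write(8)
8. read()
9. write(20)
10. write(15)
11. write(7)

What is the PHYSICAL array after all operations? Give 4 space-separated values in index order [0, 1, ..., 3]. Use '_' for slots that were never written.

After op 1 (write(3)): arr=[3 _ _ _] head=0 tail=1 count=1
After op 2 (read()): arr=[3 _ _ _] head=1 tail=1 count=0
After op 3 (write(5)): arr=[3 5 _ _] head=1 tail=2 count=1
After op 4 (read()): arr=[3 5 _ _] head=2 tail=2 count=0
After op 5 (write(6)): arr=[3 5 6 _] head=2 tail=3 count=1
After op 6 (write(9)): arr=[3 5 6 9] head=2 tail=0 count=2
After op 7 (write(8)): arr=[8 5 6 9] head=2 tail=1 count=3
After op 8 (read()): arr=[8 5 6 9] head=3 tail=1 count=2
After op 9 (write(20)): arr=[8 20 6 9] head=3 tail=2 count=3
After op 10 (write(15)): arr=[8 20 15 9] head=3 tail=3 count=4
After op 11 (write(7)): arr=[8 20 15 7] head=0 tail=0 count=4

Answer: 8 20 15 7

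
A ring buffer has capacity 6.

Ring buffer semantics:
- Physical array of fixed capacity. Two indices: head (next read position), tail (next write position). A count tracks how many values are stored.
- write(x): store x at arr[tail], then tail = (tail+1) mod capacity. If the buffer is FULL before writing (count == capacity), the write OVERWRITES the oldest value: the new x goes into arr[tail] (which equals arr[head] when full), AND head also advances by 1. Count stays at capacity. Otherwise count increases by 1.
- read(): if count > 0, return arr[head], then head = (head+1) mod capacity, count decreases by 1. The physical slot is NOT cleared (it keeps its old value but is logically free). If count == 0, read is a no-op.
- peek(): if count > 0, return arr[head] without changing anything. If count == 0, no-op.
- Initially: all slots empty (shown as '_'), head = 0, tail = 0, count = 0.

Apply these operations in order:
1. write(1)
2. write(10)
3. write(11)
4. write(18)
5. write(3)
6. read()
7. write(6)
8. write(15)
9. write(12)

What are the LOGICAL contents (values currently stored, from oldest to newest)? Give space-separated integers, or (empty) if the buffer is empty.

After op 1 (write(1)): arr=[1 _ _ _ _ _] head=0 tail=1 count=1
After op 2 (write(10)): arr=[1 10 _ _ _ _] head=0 tail=2 count=2
After op 3 (write(11)): arr=[1 10 11 _ _ _] head=0 tail=3 count=3
After op 4 (write(18)): arr=[1 10 11 18 _ _] head=0 tail=4 count=4
After op 5 (write(3)): arr=[1 10 11 18 3 _] head=0 tail=5 count=5
After op 6 (read()): arr=[1 10 11 18 3 _] head=1 tail=5 count=4
After op 7 (write(6)): arr=[1 10 11 18 3 6] head=1 tail=0 count=5
After op 8 (write(15)): arr=[15 10 11 18 3 6] head=1 tail=1 count=6
After op 9 (write(12)): arr=[15 12 11 18 3 6] head=2 tail=2 count=6

Answer: 11 18 3 6 15 12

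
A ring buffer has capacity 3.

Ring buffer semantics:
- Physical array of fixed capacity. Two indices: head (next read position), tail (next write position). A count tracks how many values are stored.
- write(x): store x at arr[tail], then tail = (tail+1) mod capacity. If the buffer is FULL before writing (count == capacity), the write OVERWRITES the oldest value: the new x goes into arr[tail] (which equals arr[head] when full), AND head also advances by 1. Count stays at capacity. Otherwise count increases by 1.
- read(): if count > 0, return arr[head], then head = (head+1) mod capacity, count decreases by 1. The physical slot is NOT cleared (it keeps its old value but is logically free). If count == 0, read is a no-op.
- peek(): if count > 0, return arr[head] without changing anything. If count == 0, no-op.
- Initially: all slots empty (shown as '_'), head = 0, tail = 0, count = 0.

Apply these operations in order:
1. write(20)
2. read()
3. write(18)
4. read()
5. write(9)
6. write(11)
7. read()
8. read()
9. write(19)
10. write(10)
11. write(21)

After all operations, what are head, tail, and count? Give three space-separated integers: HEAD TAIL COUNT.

Answer: 1 1 3

Derivation:
After op 1 (write(20)): arr=[20 _ _] head=0 tail=1 count=1
After op 2 (read()): arr=[20 _ _] head=1 tail=1 count=0
After op 3 (write(18)): arr=[20 18 _] head=1 tail=2 count=1
After op 4 (read()): arr=[20 18 _] head=2 tail=2 count=0
After op 5 (write(9)): arr=[20 18 9] head=2 tail=0 count=1
After op 6 (write(11)): arr=[11 18 9] head=2 tail=1 count=2
After op 7 (read()): arr=[11 18 9] head=0 tail=1 count=1
After op 8 (read()): arr=[11 18 9] head=1 tail=1 count=0
After op 9 (write(19)): arr=[11 19 9] head=1 tail=2 count=1
After op 10 (write(10)): arr=[11 19 10] head=1 tail=0 count=2
After op 11 (write(21)): arr=[21 19 10] head=1 tail=1 count=3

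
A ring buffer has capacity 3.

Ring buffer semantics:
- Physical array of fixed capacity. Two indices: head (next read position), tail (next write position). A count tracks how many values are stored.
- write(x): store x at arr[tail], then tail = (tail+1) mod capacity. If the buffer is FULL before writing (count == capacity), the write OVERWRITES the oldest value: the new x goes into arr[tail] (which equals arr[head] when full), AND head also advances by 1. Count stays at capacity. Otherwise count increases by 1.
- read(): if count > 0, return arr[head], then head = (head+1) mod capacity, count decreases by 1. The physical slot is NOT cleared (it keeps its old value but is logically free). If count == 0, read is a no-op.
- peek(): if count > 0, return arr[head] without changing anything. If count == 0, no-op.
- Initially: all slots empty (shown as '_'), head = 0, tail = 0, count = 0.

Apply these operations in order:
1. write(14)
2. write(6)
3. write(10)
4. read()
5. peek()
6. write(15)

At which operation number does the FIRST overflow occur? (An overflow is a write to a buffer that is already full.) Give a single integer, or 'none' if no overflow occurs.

Answer: none

Derivation:
After op 1 (write(14)): arr=[14 _ _] head=0 tail=1 count=1
After op 2 (write(6)): arr=[14 6 _] head=0 tail=2 count=2
After op 3 (write(10)): arr=[14 6 10] head=0 tail=0 count=3
After op 4 (read()): arr=[14 6 10] head=1 tail=0 count=2
After op 5 (peek()): arr=[14 6 10] head=1 tail=0 count=2
After op 6 (write(15)): arr=[15 6 10] head=1 tail=1 count=3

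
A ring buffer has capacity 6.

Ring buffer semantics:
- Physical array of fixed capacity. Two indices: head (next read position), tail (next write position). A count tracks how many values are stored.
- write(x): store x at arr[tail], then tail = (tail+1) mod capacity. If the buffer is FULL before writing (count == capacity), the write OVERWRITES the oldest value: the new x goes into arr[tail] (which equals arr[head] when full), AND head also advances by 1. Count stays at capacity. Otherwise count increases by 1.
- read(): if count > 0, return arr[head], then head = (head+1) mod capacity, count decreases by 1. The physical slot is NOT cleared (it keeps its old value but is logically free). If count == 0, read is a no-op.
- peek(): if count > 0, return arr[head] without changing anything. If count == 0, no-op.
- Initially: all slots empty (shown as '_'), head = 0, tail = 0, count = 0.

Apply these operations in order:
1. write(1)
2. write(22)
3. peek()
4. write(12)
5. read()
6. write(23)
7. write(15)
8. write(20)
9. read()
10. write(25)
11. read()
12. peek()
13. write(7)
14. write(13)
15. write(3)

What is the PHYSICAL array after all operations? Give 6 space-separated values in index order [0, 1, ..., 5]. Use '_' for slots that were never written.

Answer: 25 7 13 3 15 20

Derivation:
After op 1 (write(1)): arr=[1 _ _ _ _ _] head=0 tail=1 count=1
After op 2 (write(22)): arr=[1 22 _ _ _ _] head=0 tail=2 count=2
After op 3 (peek()): arr=[1 22 _ _ _ _] head=0 tail=2 count=2
After op 4 (write(12)): arr=[1 22 12 _ _ _] head=0 tail=3 count=3
After op 5 (read()): arr=[1 22 12 _ _ _] head=1 tail=3 count=2
After op 6 (write(23)): arr=[1 22 12 23 _ _] head=1 tail=4 count=3
After op 7 (write(15)): arr=[1 22 12 23 15 _] head=1 tail=5 count=4
After op 8 (write(20)): arr=[1 22 12 23 15 20] head=1 tail=0 count=5
After op 9 (read()): arr=[1 22 12 23 15 20] head=2 tail=0 count=4
After op 10 (write(25)): arr=[25 22 12 23 15 20] head=2 tail=1 count=5
After op 11 (read()): arr=[25 22 12 23 15 20] head=3 tail=1 count=4
After op 12 (peek()): arr=[25 22 12 23 15 20] head=3 tail=1 count=4
After op 13 (write(7)): arr=[25 7 12 23 15 20] head=3 tail=2 count=5
After op 14 (write(13)): arr=[25 7 13 23 15 20] head=3 tail=3 count=6
After op 15 (write(3)): arr=[25 7 13 3 15 20] head=4 tail=4 count=6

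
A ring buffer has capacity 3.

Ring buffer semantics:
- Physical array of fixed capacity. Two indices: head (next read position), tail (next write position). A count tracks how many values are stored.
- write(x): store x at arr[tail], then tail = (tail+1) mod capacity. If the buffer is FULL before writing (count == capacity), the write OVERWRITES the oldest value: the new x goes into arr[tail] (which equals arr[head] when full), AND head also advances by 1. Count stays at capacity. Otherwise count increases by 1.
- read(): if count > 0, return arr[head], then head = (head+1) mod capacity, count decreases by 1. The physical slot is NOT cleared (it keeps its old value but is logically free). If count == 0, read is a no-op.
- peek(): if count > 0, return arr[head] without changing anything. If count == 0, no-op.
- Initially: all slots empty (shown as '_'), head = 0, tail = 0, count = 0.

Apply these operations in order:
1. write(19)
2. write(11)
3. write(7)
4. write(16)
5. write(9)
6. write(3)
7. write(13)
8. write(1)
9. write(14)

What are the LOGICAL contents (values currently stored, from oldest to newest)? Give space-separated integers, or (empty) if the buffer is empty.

After op 1 (write(19)): arr=[19 _ _] head=0 tail=1 count=1
After op 2 (write(11)): arr=[19 11 _] head=0 tail=2 count=2
After op 3 (write(7)): arr=[19 11 7] head=0 tail=0 count=3
After op 4 (write(16)): arr=[16 11 7] head=1 tail=1 count=3
After op 5 (write(9)): arr=[16 9 7] head=2 tail=2 count=3
After op 6 (write(3)): arr=[16 9 3] head=0 tail=0 count=3
After op 7 (write(13)): arr=[13 9 3] head=1 tail=1 count=3
After op 8 (write(1)): arr=[13 1 3] head=2 tail=2 count=3
After op 9 (write(14)): arr=[13 1 14] head=0 tail=0 count=3

Answer: 13 1 14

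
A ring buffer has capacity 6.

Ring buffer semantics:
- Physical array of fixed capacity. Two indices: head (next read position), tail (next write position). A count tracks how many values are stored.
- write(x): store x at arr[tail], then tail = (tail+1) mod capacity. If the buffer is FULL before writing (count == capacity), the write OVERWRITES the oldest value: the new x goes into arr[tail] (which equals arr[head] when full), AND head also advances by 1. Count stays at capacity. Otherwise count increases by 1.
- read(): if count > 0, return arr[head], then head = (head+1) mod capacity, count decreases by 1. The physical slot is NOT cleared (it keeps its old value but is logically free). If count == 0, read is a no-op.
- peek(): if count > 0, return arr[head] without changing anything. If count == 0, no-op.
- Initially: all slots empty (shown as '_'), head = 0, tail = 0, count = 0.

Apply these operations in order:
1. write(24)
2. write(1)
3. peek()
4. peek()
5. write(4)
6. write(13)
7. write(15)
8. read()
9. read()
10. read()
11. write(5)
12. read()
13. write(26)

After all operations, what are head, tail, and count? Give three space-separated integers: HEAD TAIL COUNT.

After op 1 (write(24)): arr=[24 _ _ _ _ _] head=0 tail=1 count=1
After op 2 (write(1)): arr=[24 1 _ _ _ _] head=0 tail=2 count=2
After op 3 (peek()): arr=[24 1 _ _ _ _] head=0 tail=2 count=2
After op 4 (peek()): arr=[24 1 _ _ _ _] head=0 tail=2 count=2
After op 5 (write(4)): arr=[24 1 4 _ _ _] head=0 tail=3 count=3
After op 6 (write(13)): arr=[24 1 4 13 _ _] head=0 tail=4 count=4
After op 7 (write(15)): arr=[24 1 4 13 15 _] head=0 tail=5 count=5
After op 8 (read()): arr=[24 1 4 13 15 _] head=1 tail=5 count=4
After op 9 (read()): arr=[24 1 4 13 15 _] head=2 tail=5 count=3
After op 10 (read()): arr=[24 1 4 13 15 _] head=3 tail=5 count=2
After op 11 (write(5)): arr=[24 1 4 13 15 5] head=3 tail=0 count=3
After op 12 (read()): arr=[24 1 4 13 15 5] head=4 tail=0 count=2
After op 13 (write(26)): arr=[26 1 4 13 15 5] head=4 tail=1 count=3

Answer: 4 1 3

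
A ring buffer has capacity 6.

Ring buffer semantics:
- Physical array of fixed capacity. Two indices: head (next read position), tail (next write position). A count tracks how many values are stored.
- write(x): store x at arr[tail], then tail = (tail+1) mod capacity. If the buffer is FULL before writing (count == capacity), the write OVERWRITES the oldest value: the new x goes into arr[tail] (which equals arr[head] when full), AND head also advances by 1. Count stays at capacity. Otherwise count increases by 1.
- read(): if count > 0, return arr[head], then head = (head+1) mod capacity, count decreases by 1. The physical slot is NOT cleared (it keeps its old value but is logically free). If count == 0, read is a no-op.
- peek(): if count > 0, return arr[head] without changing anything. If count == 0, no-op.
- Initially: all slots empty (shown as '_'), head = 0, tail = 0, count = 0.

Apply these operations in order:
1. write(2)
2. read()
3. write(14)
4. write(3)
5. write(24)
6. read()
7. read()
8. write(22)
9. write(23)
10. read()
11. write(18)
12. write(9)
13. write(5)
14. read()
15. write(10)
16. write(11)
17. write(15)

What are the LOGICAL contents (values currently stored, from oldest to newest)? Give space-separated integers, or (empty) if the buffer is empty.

After op 1 (write(2)): arr=[2 _ _ _ _ _] head=0 tail=1 count=1
After op 2 (read()): arr=[2 _ _ _ _ _] head=1 tail=1 count=0
After op 3 (write(14)): arr=[2 14 _ _ _ _] head=1 tail=2 count=1
After op 4 (write(3)): arr=[2 14 3 _ _ _] head=1 tail=3 count=2
After op 5 (write(24)): arr=[2 14 3 24 _ _] head=1 tail=4 count=3
After op 6 (read()): arr=[2 14 3 24 _ _] head=2 tail=4 count=2
After op 7 (read()): arr=[2 14 3 24 _ _] head=3 tail=4 count=1
After op 8 (write(22)): arr=[2 14 3 24 22 _] head=3 tail=5 count=2
After op 9 (write(23)): arr=[2 14 3 24 22 23] head=3 tail=0 count=3
After op 10 (read()): arr=[2 14 3 24 22 23] head=4 tail=0 count=2
After op 11 (write(18)): arr=[18 14 3 24 22 23] head=4 tail=1 count=3
After op 12 (write(9)): arr=[18 9 3 24 22 23] head=4 tail=2 count=4
After op 13 (write(5)): arr=[18 9 5 24 22 23] head=4 tail=3 count=5
After op 14 (read()): arr=[18 9 5 24 22 23] head=5 tail=3 count=4
After op 15 (write(10)): arr=[18 9 5 10 22 23] head=5 tail=4 count=5
After op 16 (write(11)): arr=[18 9 5 10 11 23] head=5 tail=5 count=6
After op 17 (write(15)): arr=[18 9 5 10 11 15] head=0 tail=0 count=6

Answer: 18 9 5 10 11 15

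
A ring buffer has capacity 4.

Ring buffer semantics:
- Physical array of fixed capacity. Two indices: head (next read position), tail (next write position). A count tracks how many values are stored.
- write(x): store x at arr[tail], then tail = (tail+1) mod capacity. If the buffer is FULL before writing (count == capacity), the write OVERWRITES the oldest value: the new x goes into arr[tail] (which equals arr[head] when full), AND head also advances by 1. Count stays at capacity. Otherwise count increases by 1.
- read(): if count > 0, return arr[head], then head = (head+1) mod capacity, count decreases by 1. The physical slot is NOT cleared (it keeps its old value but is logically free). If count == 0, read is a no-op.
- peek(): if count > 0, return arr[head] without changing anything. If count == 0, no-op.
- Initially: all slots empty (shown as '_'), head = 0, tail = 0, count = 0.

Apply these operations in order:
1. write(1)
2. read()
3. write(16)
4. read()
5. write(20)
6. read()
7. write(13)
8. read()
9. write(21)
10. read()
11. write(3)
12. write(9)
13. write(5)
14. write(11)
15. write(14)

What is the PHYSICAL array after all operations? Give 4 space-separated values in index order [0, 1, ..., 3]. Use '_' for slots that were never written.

After op 1 (write(1)): arr=[1 _ _ _] head=0 tail=1 count=1
After op 2 (read()): arr=[1 _ _ _] head=1 tail=1 count=0
After op 3 (write(16)): arr=[1 16 _ _] head=1 tail=2 count=1
After op 4 (read()): arr=[1 16 _ _] head=2 tail=2 count=0
After op 5 (write(20)): arr=[1 16 20 _] head=2 tail=3 count=1
After op 6 (read()): arr=[1 16 20 _] head=3 tail=3 count=0
After op 7 (write(13)): arr=[1 16 20 13] head=3 tail=0 count=1
After op 8 (read()): arr=[1 16 20 13] head=0 tail=0 count=0
After op 9 (write(21)): arr=[21 16 20 13] head=0 tail=1 count=1
After op 10 (read()): arr=[21 16 20 13] head=1 tail=1 count=0
After op 11 (write(3)): arr=[21 3 20 13] head=1 tail=2 count=1
After op 12 (write(9)): arr=[21 3 9 13] head=1 tail=3 count=2
After op 13 (write(5)): arr=[21 3 9 5] head=1 tail=0 count=3
After op 14 (write(11)): arr=[11 3 9 5] head=1 tail=1 count=4
After op 15 (write(14)): arr=[11 14 9 5] head=2 tail=2 count=4

Answer: 11 14 9 5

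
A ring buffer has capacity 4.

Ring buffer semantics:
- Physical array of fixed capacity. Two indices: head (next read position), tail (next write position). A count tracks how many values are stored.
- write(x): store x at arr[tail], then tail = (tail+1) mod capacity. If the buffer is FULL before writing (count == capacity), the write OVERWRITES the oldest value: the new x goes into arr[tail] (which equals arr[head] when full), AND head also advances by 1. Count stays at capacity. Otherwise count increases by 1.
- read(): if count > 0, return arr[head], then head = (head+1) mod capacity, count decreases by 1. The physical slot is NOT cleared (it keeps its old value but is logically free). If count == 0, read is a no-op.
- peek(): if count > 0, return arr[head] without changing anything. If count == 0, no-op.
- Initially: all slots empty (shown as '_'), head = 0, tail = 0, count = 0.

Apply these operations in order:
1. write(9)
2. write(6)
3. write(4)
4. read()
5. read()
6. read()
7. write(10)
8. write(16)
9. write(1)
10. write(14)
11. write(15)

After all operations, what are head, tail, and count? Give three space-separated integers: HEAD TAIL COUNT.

After op 1 (write(9)): arr=[9 _ _ _] head=0 tail=1 count=1
After op 2 (write(6)): arr=[9 6 _ _] head=0 tail=2 count=2
After op 3 (write(4)): arr=[9 6 4 _] head=0 tail=3 count=3
After op 4 (read()): arr=[9 6 4 _] head=1 tail=3 count=2
After op 5 (read()): arr=[9 6 4 _] head=2 tail=3 count=1
After op 6 (read()): arr=[9 6 4 _] head=3 tail=3 count=0
After op 7 (write(10)): arr=[9 6 4 10] head=3 tail=0 count=1
After op 8 (write(16)): arr=[16 6 4 10] head=3 tail=1 count=2
After op 9 (write(1)): arr=[16 1 4 10] head=3 tail=2 count=3
After op 10 (write(14)): arr=[16 1 14 10] head=3 tail=3 count=4
After op 11 (write(15)): arr=[16 1 14 15] head=0 tail=0 count=4

Answer: 0 0 4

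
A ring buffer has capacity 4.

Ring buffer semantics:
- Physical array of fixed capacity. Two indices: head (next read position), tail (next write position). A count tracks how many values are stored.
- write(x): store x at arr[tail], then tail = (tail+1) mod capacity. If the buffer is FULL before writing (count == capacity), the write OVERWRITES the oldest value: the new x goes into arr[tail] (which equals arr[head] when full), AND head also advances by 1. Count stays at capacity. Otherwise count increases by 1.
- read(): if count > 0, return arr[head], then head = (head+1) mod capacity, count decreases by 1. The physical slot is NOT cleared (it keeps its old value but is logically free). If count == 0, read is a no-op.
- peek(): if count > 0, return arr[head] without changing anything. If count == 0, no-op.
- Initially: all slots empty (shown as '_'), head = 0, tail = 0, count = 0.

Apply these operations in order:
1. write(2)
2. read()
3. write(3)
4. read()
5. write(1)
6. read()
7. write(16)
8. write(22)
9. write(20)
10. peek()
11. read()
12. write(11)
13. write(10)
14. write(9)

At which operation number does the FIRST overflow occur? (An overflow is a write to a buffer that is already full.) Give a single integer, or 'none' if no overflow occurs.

Answer: 14

Derivation:
After op 1 (write(2)): arr=[2 _ _ _] head=0 tail=1 count=1
After op 2 (read()): arr=[2 _ _ _] head=1 tail=1 count=0
After op 3 (write(3)): arr=[2 3 _ _] head=1 tail=2 count=1
After op 4 (read()): arr=[2 3 _ _] head=2 tail=2 count=0
After op 5 (write(1)): arr=[2 3 1 _] head=2 tail=3 count=1
After op 6 (read()): arr=[2 3 1 _] head=3 tail=3 count=0
After op 7 (write(16)): arr=[2 3 1 16] head=3 tail=0 count=1
After op 8 (write(22)): arr=[22 3 1 16] head=3 tail=1 count=2
After op 9 (write(20)): arr=[22 20 1 16] head=3 tail=2 count=3
After op 10 (peek()): arr=[22 20 1 16] head=3 tail=2 count=3
After op 11 (read()): arr=[22 20 1 16] head=0 tail=2 count=2
After op 12 (write(11)): arr=[22 20 11 16] head=0 tail=3 count=3
After op 13 (write(10)): arr=[22 20 11 10] head=0 tail=0 count=4
After op 14 (write(9)): arr=[9 20 11 10] head=1 tail=1 count=4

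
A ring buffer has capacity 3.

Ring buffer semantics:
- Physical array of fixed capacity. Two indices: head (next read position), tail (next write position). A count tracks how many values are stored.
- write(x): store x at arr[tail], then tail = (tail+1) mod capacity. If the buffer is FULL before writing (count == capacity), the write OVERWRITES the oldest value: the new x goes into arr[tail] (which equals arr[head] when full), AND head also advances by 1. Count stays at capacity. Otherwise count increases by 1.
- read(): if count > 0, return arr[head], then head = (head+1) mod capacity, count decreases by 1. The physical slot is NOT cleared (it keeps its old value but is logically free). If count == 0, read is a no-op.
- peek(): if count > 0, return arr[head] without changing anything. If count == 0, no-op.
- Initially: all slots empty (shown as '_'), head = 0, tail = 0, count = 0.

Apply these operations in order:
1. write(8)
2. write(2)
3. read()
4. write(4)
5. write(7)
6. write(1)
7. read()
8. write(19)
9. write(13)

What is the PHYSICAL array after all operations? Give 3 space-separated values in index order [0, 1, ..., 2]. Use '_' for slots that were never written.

Answer: 13 1 19

Derivation:
After op 1 (write(8)): arr=[8 _ _] head=0 tail=1 count=1
After op 2 (write(2)): arr=[8 2 _] head=0 tail=2 count=2
After op 3 (read()): arr=[8 2 _] head=1 tail=2 count=1
After op 4 (write(4)): arr=[8 2 4] head=1 tail=0 count=2
After op 5 (write(7)): arr=[7 2 4] head=1 tail=1 count=3
After op 6 (write(1)): arr=[7 1 4] head=2 tail=2 count=3
After op 7 (read()): arr=[7 1 4] head=0 tail=2 count=2
After op 8 (write(19)): arr=[7 1 19] head=0 tail=0 count=3
After op 9 (write(13)): arr=[13 1 19] head=1 tail=1 count=3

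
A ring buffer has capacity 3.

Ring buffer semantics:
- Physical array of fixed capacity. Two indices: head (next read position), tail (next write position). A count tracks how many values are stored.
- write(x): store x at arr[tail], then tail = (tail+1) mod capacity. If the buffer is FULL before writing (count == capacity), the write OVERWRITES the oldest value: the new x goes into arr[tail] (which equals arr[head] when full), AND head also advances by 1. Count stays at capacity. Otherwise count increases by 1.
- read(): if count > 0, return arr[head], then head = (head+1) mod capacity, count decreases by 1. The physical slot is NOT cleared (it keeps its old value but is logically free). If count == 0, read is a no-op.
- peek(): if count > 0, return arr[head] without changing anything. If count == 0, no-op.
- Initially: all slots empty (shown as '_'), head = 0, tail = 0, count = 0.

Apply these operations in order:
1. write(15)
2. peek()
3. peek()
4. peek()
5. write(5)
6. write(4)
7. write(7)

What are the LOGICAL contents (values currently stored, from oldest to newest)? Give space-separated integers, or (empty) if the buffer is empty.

After op 1 (write(15)): arr=[15 _ _] head=0 tail=1 count=1
After op 2 (peek()): arr=[15 _ _] head=0 tail=1 count=1
After op 3 (peek()): arr=[15 _ _] head=0 tail=1 count=1
After op 4 (peek()): arr=[15 _ _] head=0 tail=1 count=1
After op 5 (write(5)): arr=[15 5 _] head=0 tail=2 count=2
After op 6 (write(4)): arr=[15 5 4] head=0 tail=0 count=3
After op 7 (write(7)): arr=[7 5 4] head=1 tail=1 count=3

Answer: 5 4 7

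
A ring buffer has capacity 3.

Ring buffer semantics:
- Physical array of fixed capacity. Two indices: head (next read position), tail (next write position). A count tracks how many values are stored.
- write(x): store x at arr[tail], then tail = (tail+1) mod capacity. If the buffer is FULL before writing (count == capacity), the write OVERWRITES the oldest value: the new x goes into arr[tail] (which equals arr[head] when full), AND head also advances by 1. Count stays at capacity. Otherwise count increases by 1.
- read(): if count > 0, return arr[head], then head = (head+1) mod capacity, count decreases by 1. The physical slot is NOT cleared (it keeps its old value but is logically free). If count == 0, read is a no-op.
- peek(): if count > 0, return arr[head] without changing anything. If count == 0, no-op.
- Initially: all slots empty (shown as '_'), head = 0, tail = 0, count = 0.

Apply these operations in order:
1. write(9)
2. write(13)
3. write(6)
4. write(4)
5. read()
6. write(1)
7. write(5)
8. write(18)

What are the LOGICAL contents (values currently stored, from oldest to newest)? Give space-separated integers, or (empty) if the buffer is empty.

After op 1 (write(9)): arr=[9 _ _] head=0 tail=1 count=1
After op 2 (write(13)): arr=[9 13 _] head=0 tail=2 count=2
After op 3 (write(6)): arr=[9 13 6] head=0 tail=0 count=3
After op 4 (write(4)): arr=[4 13 6] head=1 tail=1 count=3
After op 5 (read()): arr=[4 13 6] head=2 tail=1 count=2
After op 6 (write(1)): arr=[4 1 6] head=2 tail=2 count=3
After op 7 (write(5)): arr=[4 1 5] head=0 tail=0 count=3
After op 8 (write(18)): arr=[18 1 5] head=1 tail=1 count=3

Answer: 1 5 18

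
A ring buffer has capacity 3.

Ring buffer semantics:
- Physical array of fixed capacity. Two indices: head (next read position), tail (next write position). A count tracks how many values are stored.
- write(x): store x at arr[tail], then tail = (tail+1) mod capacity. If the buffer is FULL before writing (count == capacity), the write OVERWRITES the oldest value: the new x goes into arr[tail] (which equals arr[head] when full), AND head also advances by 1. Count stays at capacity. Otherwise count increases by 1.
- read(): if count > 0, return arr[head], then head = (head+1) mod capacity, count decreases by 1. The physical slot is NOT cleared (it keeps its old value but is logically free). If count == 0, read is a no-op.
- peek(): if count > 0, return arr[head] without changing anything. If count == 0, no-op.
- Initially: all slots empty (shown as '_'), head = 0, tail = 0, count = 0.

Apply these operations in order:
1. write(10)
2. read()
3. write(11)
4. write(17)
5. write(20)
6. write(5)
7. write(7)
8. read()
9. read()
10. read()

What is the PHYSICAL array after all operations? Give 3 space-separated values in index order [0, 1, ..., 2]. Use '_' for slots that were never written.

After op 1 (write(10)): arr=[10 _ _] head=0 tail=1 count=1
After op 2 (read()): arr=[10 _ _] head=1 tail=1 count=0
After op 3 (write(11)): arr=[10 11 _] head=1 tail=2 count=1
After op 4 (write(17)): arr=[10 11 17] head=1 tail=0 count=2
After op 5 (write(20)): arr=[20 11 17] head=1 tail=1 count=3
After op 6 (write(5)): arr=[20 5 17] head=2 tail=2 count=3
After op 7 (write(7)): arr=[20 5 7] head=0 tail=0 count=3
After op 8 (read()): arr=[20 5 7] head=1 tail=0 count=2
After op 9 (read()): arr=[20 5 7] head=2 tail=0 count=1
After op 10 (read()): arr=[20 5 7] head=0 tail=0 count=0

Answer: 20 5 7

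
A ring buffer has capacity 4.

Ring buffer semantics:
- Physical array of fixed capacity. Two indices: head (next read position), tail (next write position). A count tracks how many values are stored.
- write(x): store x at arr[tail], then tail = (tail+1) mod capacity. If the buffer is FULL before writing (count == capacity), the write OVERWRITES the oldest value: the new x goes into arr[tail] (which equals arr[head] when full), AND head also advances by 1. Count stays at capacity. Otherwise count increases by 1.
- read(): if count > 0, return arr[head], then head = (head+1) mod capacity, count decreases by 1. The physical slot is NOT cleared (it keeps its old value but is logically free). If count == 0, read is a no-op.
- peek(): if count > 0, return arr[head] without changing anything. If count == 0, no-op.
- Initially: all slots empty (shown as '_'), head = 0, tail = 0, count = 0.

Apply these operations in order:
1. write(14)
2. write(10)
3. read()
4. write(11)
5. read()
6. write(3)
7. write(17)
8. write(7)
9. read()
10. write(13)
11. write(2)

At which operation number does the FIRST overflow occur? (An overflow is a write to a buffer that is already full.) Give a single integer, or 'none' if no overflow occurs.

Answer: 11

Derivation:
After op 1 (write(14)): arr=[14 _ _ _] head=0 tail=1 count=1
After op 2 (write(10)): arr=[14 10 _ _] head=0 tail=2 count=2
After op 3 (read()): arr=[14 10 _ _] head=1 tail=2 count=1
After op 4 (write(11)): arr=[14 10 11 _] head=1 tail=3 count=2
After op 5 (read()): arr=[14 10 11 _] head=2 tail=3 count=1
After op 6 (write(3)): arr=[14 10 11 3] head=2 tail=0 count=2
After op 7 (write(17)): arr=[17 10 11 3] head=2 tail=1 count=3
After op 8 (write(7)): arr=[17 7 11 3] head=2 tail=2 count=4
After op 9 (read()): arr=[17 7 11 3] head=3 tail=2 count=3
After op 10 (write(13)): arr=[17 7 13 3] head=3 tail=3 count=4
After op 11 (write(2)): arr=[17 7 13 2] head=0 tail=0 count=4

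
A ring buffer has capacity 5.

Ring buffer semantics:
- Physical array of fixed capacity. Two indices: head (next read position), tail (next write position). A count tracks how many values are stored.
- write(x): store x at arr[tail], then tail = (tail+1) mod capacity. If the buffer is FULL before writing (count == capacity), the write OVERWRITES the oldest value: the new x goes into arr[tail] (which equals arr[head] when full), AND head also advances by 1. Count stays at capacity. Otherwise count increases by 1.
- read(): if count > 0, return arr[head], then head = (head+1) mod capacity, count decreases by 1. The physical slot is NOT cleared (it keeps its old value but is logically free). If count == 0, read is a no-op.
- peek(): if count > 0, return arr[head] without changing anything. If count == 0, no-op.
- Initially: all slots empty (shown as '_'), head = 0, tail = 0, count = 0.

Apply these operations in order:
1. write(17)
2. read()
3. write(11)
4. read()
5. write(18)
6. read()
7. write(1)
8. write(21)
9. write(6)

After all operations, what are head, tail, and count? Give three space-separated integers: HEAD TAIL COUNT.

After op 1 (write(17)): arr=[17 _ _ _ _] head=0 tail=1 count=1
After op 2 (read()): arr=[17 _ _ _ _] head=1 tail=1 count=0
After op 3 (write(11)): arr=[17 11 _ _ _] head=1 tail=2 count=1
After op 4 (read()): arr=[17 11 _ _ _] head=2 tail=2 count=0
After op 5 (write(18)): arr=[17 11 18 _ _] head=2 tail=3 count=1
After op 6 (read()): arr=[17 11 18 _ _] head=3 tail=3 count=0
After op 7 (write(1)): arr=[17 11 18 1 _] head=3 tail=4 count=1
After op 8 (write(21)): arr=[17 11 18 1 21] head=3 tail=0 count=2
After op 9 (write(6)): arr=[6 11 18 1 21] head=3 tail=1 count=3

Answer: 3 1 3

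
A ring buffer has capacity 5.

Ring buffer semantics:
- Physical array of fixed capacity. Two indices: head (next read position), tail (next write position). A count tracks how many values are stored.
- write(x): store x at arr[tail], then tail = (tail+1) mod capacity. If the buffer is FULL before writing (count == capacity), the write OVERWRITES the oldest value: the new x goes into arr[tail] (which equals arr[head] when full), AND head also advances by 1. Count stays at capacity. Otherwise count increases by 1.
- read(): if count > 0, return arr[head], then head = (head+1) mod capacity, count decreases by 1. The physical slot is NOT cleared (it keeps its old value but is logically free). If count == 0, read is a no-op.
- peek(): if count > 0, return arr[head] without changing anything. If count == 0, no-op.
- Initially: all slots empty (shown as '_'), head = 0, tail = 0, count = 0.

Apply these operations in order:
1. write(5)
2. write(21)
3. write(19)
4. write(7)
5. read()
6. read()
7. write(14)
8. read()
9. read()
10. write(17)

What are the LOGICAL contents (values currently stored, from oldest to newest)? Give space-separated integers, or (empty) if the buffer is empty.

Answer: 14 17

Derivation:
After op 1 (write(5)): arr=[5 _ _ _ _] head=0 tail=1 count=1
After op 2 (write(21)): arr=[5 21 _ _ _] head=0 tail=2 count=2
After op 3 (write(19)): arr=[5 21 19 _ _] head=0 tail=3 count=3
After op 4 (write(7)): arr=[5 21 19 7 _] head=0 tail=4 count=4
After op 5 (read()): arr=[5 21 19 7 _] head=1 tail=4 count=3
After op 6 (read()): arr=[5 21 19 7 _] head=2 tail=4 count=2
After op 7 (write(14)): arr=[5 21 19 7 14] head=2 tail=0 count=3
After op 8 (read()): arr=[5 21 19 7 14] head=3 tail=0 count=2
After op 9 (read()): arr=[5 21 19 7 14] head=4 tail=0 count=1
After op 10 (write(17)): arr=[17 21 19 7 14] head=4 tail=1 count=2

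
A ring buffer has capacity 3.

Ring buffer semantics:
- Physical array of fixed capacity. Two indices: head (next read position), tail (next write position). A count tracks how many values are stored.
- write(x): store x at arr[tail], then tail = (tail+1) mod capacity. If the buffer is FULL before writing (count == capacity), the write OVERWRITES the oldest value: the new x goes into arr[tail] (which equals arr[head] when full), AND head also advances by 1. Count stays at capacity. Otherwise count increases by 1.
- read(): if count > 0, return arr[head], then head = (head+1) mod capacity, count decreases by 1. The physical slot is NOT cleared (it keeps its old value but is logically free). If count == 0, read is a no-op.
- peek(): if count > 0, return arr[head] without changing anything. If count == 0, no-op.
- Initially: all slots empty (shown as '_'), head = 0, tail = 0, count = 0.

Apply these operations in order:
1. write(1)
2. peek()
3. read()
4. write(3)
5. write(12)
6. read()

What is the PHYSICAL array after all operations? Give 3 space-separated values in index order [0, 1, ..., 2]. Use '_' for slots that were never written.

After op 1 (write(1)): arr=[1 _ _] head=0 tail=1 count=1
After op 2 (peek()): arr=[1 _ _] head=0 tail=1 count=1
After op 3 (read()): arr=[1 _ _] head=1 tail=1 count=0
After op 4 (write(3)): arr=[1 3 _] head=1 tail=2 count=1
After op 5 (write(12)): arr=[1 3 12] head=1 tail=0 count=2
After op 6 (read()): arr=[1 3 12] head=2 tail=0 count=1

Answer: 1 3 12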